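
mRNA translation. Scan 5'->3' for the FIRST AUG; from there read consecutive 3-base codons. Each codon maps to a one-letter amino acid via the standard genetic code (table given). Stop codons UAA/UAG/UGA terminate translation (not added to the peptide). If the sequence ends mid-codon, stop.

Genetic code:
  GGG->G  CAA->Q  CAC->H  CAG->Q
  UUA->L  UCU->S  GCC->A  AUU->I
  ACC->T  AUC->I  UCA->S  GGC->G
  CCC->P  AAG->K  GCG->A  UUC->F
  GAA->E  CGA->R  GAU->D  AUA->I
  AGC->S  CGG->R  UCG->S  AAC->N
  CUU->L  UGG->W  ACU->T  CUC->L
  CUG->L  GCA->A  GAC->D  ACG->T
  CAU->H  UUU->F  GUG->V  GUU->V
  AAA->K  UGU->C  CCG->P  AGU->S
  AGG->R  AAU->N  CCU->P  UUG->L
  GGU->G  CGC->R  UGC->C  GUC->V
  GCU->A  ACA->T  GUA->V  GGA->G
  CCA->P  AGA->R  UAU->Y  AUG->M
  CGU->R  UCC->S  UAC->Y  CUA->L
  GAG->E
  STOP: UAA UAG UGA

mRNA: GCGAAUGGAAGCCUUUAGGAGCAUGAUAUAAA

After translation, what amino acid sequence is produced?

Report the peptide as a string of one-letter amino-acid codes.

start AUG at pos 4
pos 4: AUG -> M; peptide=M
pos 7: GAA -> E; peptide=ME
pos 10: GCC -> A; peptide=MEA
pos 13: UUU -> F; peptide=MEAF
pos 16: AGG -> R; peptide=MEAFR
pos 19: AGC -> S; peptide=MEAFRS
pos 22: AUG -> M; peptide=MEAFRSM
pos 25: AUA -> I; peptide=MEAFRSMI
pos 28: UAA -> STOP

Answer: MEAFRSMI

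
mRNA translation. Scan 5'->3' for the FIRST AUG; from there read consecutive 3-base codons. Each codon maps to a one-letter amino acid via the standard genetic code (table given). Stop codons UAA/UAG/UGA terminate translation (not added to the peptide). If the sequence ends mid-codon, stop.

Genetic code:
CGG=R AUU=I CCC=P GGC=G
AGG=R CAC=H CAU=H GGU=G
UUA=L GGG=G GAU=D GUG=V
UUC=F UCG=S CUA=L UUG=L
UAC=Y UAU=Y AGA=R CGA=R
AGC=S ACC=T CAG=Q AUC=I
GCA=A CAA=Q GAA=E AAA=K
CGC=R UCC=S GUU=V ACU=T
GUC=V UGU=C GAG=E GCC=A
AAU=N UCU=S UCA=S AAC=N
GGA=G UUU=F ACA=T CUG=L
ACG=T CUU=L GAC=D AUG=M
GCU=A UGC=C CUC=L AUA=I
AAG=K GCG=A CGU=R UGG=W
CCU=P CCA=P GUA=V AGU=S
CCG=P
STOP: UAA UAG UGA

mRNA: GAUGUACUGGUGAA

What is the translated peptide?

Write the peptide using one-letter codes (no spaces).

Answer: MYW

Derivation:
start AUG at pos 1
pos 1: AUG -> M; peptide=M
pos 4: UAC -> Y; peptide=MY
pos 7: UGG -> W; peptide=MYW
pos 10: UGA -> STOP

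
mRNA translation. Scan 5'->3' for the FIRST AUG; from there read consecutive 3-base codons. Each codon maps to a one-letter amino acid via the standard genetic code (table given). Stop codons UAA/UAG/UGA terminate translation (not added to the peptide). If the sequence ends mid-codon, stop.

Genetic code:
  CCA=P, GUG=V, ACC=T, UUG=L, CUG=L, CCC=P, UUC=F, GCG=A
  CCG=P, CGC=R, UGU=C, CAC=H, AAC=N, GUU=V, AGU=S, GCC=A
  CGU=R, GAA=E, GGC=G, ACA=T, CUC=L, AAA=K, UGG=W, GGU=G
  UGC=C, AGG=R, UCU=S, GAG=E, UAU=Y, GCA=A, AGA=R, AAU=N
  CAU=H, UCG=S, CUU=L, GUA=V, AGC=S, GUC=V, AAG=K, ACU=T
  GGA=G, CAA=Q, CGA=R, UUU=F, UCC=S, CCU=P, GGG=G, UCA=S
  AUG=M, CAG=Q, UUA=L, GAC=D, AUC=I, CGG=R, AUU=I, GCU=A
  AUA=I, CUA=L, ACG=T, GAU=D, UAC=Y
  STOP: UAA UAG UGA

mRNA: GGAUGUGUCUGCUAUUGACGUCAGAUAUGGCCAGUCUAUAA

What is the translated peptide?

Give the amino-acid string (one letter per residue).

Answer: MCLLLTSDMASL

Derivation:
start AUG at pos 2
pos 2: AUG -> M; peptide=M
pos 5: UGU -> C; peptide=MC
pos 8: CUG -> L; peptide=MCL
pos 11: CUA -> L; peptide=MCLL
pos 14: UUG -> L; peptide=MCLLL
pos 17: ACG -> T; peptide=MCLLLT
pos 20: UCA -> S; peptide=MCLLLTS
pos 23: GAU -> D; peptide=MCLLLTSD
pos 26: AUG -> M; peptide=MCLLLTSDM
pos 29: GCC -> A; peptide=MCLLLTSDMA
pos 32: AGU -> S; peptide=MCLLLTSDMAS
pos 35: CUA -> L; peptide=MCLLLTSDMASL
pos 38: UAA -> STOP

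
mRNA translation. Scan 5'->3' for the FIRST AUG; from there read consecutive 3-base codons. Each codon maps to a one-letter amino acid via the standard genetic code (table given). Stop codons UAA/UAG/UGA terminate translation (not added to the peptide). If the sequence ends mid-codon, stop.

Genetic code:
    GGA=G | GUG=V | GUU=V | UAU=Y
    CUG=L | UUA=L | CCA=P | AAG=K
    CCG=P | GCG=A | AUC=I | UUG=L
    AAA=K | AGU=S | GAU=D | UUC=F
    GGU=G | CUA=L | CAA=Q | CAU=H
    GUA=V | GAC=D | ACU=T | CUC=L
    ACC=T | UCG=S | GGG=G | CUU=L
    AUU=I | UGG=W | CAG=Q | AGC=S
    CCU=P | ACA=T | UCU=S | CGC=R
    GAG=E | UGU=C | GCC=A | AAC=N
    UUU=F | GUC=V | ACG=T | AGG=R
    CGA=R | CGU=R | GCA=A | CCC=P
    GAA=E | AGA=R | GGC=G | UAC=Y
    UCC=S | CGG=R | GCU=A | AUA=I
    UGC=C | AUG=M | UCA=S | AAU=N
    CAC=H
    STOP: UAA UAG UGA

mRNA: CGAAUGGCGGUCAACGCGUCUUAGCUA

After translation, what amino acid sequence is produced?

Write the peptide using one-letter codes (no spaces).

start AUG at pos 3
pos 3: AUG -> M; peptide=M
pos 6: GCG -> A; peptide=MA
pos 9: GUC -> V; peptide=MAV
pos 12: AAC -> N; peptide=MAVN
pos 15: GCG -> A; peptide=MAVNA
pos 18: UCU -> S; peptide=MAVNAS
pos 21: UAG -> STOP

Answer: MAVNAS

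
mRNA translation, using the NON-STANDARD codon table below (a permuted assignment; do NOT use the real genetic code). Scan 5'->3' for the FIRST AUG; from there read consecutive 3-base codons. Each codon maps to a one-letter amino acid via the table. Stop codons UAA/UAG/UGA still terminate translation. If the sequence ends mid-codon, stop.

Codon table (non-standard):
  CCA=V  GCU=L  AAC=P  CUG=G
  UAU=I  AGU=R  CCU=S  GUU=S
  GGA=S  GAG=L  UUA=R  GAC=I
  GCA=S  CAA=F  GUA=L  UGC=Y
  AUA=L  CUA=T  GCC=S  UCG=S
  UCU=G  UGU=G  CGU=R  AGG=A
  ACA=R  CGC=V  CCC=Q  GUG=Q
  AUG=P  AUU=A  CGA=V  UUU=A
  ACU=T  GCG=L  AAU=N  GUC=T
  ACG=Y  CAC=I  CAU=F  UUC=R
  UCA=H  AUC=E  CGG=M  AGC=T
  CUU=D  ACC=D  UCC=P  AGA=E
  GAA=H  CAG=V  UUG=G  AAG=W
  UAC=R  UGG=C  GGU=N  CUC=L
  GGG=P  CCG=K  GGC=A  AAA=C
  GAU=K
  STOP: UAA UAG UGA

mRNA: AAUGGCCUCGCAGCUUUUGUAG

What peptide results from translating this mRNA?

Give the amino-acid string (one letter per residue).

Answer: PSSVDG

Derivation:
start AUG at pos 1
pos 1: AUG -> P; peptide=P
pos 4: GCC -> S; peptide=PS
pos 7: UCG -> S; peptide=PSS
pos 10: CAG -> V; peptide=PSSV
pos 13: CUU -> D; peptide=PSSVD
pos 16: UUG -> G; peptide=PSSVDG
pos 19: UAG -> STOP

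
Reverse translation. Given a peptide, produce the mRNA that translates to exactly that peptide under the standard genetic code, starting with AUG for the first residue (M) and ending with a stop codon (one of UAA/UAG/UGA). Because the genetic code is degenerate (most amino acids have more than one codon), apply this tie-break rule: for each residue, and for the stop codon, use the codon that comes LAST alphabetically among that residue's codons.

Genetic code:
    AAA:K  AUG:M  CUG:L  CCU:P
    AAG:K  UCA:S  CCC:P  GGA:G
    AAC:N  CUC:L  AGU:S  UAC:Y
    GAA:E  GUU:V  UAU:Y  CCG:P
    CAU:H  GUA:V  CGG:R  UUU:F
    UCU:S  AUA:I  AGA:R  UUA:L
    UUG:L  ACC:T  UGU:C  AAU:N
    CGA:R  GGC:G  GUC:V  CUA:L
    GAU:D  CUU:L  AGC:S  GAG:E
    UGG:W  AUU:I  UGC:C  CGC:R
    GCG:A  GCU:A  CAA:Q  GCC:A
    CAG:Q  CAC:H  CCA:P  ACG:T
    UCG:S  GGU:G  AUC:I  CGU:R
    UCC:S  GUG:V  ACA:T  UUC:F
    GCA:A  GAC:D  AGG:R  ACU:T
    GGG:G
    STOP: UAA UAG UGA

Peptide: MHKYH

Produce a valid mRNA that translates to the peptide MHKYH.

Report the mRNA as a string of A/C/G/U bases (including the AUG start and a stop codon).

Answer: mRNA: AUGCAUAAGUAUCAUUGA

Derivation:
residue 1: M -> AUG (start codon)
residue 2: H codons sorted = CAC,CAU -> pick last = CAU
residue 3: K codons sorted = AAA,AAG -> pick last = AAG
residue 4: Y codons sorted = UAC,UAU -> pick last = UAU
residue 5: H codons sorted = CAC,CAU -> pick last = CAU
terminator: stop codons sorted = UAA,UAG,UGA -> pick last = UGA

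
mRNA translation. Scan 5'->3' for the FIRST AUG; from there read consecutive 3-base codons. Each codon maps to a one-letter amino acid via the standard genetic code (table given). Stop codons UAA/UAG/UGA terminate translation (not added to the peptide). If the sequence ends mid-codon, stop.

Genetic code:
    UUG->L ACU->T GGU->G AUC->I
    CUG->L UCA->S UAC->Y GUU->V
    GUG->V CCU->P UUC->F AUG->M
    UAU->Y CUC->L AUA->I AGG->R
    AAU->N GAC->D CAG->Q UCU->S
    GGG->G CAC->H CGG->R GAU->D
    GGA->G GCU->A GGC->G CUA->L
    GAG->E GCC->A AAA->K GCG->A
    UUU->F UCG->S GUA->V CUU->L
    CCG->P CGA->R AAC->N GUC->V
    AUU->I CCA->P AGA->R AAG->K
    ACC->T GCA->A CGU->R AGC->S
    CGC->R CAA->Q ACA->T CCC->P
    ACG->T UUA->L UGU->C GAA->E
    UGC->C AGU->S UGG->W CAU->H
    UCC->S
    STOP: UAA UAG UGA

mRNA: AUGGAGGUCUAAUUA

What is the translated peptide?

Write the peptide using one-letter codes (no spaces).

Answer: MEV

Derivation:
start AUG at pos 0
pos 0: AUG -> M; peptide=M
pos 3: GAG -> E; peptide=ME
pos 6: GUC -> V; peptide=MEV
pos 9: UAA -> STOP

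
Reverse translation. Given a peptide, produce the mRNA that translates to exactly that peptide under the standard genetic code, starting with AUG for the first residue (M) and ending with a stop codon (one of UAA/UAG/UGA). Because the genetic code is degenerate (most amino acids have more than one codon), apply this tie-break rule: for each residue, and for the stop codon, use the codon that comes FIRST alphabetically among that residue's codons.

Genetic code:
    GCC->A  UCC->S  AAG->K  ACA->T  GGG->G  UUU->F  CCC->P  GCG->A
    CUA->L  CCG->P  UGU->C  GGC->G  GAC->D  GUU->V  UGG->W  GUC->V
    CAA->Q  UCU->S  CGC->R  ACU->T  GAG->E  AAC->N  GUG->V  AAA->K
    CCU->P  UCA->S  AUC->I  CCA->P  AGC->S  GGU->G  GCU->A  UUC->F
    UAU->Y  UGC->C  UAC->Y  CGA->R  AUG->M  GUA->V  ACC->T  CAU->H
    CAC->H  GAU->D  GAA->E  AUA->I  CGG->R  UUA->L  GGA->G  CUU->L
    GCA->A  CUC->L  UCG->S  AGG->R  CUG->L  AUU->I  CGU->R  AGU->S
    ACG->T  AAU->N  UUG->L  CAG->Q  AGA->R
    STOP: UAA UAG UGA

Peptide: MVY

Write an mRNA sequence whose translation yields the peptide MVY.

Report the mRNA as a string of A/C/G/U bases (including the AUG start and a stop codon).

Answer: mRNA: AUGGUAUACUAA

Derivation:
residue 1: M -> AUG (start codon)
residue 2: V codons sorted = GUA,GUC,GUG,GUU -> pick first = GUA
residue 3: Y codons sorted = UAC,UAU -> pick first = UAC
terminator: stop codons sorted = UAA,UAG,UGA -> pick first = UAA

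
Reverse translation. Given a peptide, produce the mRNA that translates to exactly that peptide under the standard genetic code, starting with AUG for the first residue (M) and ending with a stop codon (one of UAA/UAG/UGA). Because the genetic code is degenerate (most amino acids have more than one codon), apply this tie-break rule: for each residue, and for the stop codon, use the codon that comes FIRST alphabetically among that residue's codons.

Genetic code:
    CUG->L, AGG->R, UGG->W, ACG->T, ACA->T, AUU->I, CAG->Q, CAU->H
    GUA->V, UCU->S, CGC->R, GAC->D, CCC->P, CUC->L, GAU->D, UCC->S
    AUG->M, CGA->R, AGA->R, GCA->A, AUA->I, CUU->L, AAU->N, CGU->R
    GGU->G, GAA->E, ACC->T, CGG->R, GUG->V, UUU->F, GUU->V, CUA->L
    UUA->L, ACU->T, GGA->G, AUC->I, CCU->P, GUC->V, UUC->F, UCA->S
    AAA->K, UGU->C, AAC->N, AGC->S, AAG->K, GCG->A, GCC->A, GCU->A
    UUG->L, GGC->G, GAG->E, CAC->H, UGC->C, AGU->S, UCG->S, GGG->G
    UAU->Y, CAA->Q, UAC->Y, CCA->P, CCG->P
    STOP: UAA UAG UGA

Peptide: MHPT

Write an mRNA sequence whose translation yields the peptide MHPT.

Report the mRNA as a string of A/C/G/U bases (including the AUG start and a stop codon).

Answer: mRNA: AUGCACCCAACAUAA

Derivation:
residue 1: M -> AUG (start codon)
residue 2: H codons sorted = CAC,CAU -> pick first = CAC
residue 3: P codons sorted = CCA,CCC,CCG,CCU -> pick first = CCA
residue 4: T codons sorted = ACA,ACC,ACG,ACU -> pick first = ACA
terminator: stop codons sorted = UAA,UAG,UGA -> pick first = UAA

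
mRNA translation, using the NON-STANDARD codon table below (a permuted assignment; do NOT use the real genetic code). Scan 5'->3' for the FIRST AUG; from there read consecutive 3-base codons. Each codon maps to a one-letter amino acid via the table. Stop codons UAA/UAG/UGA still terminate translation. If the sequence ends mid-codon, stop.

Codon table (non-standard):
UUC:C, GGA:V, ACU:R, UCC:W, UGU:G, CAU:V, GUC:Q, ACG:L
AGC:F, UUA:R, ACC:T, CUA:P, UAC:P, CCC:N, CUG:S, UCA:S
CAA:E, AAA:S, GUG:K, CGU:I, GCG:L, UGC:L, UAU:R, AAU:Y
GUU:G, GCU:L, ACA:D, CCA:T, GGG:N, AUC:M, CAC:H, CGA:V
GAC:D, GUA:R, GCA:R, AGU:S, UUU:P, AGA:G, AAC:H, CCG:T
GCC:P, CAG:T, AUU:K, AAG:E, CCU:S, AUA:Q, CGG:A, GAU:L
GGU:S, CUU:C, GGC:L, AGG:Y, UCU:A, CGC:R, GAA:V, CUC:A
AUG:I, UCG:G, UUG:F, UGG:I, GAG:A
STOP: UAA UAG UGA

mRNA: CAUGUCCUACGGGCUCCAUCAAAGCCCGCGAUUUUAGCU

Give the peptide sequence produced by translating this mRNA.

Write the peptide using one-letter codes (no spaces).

start AUG at pos 1
pos 1: AUG -> I; peptide=I
pos 4: UCC -> W; peptide=IW
pos 7: UAC -> P; peptide=IWP
pos 10: GGG -> N; peptide=IWPN
pos 13: CUC -> A; peptide=IWPNA
pos 16: CAU -> V; peptide=IWPNAV
pos 19: CAA -> E; peptide=IWPNAVE
pos 22: AGC -> F; peptide=IWPNAVEF
pos 25: CCG -> T; peptide=IWPNAVEFT
pos 28: CGA -> V; peptide=IWPNAVEFTV
pos 31: UUU -> P; peptide=IWPNAVEFTVP
pos 34: UAG -> STOP

Answer: IWPNAVEFTVP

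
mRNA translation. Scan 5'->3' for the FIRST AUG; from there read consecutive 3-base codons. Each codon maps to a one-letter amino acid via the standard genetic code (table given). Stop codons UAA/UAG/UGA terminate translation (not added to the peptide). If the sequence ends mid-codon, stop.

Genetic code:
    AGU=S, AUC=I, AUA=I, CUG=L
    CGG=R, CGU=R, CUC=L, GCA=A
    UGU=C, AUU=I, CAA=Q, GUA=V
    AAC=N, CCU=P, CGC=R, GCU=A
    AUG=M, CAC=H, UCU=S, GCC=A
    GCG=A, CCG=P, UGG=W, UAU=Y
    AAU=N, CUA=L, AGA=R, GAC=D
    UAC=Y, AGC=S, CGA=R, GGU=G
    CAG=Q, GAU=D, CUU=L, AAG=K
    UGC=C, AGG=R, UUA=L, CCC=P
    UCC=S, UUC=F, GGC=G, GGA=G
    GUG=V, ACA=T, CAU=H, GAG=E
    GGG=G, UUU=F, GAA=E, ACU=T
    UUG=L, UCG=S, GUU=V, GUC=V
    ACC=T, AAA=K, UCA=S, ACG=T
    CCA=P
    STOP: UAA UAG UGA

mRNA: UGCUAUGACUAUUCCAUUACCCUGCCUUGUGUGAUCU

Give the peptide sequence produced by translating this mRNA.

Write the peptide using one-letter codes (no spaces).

start AUG at pos 4
pos 4: AUG -> M; peptide=M
pos 7: ACU -> T; peptide=MT
pos 10: AUU -> I; peptide=MTI
pos 13: CCA -> P; peptide=MTIP
pos 16: UUA -> L; peptide=MTIPL
pos 19: CCC -> P; peptide=MTIPLP
pos 22: UGC -> C; peptide=MTIPLPC
pos 25: CUU -> L; peptide=MTIPLPCL
pos 28: GUG -> V; peptide=MTIPLPCLV
pos 31: UGA -> STOP

Answer: MTIPLPCLV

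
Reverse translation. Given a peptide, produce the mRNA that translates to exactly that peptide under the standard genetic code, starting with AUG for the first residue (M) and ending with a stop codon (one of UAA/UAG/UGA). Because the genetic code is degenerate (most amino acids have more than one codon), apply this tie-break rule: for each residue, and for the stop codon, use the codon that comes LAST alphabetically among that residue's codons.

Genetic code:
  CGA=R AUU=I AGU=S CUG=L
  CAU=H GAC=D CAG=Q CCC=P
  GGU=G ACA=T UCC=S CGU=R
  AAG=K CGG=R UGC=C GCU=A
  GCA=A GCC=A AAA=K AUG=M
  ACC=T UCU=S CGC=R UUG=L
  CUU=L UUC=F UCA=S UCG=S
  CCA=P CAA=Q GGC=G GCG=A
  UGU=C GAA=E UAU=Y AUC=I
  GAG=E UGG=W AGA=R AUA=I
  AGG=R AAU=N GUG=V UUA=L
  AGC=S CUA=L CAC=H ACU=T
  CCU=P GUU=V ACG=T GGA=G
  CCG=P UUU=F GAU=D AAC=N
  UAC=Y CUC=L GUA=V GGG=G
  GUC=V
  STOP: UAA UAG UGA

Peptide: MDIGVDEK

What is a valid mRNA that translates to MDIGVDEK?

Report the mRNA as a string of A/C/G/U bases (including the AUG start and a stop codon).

Answer: mRNA: AUGGAUAUUGGUGUUGAUGAGAAGUGA

Derivation:
residue 1: M -> AUG (start codon)
residue 2: D codons sorted = GAC,GAU -> pick last = GAU
residue 3: I codons sorted = AUA,AUC,AUU -> pick last = AUU
residue 4: G codons sorted = GGA,GGC,GGG,GGU -> pick last = GGU
residue 5: V codons sorted = GUA,GUC,GUG,GUU -> pick last = GUU
residue 6: D codons sorted = GAC,GAU -> pick last = GAU
residue 7: E codons sorted = GAA,GAG -> pick last = GAG
residue 8: K codons sorted = AAA,AAG -> pick last = AAG
terminator: stop codons sorted = UAA,UAG,UGA -> pick last = UGA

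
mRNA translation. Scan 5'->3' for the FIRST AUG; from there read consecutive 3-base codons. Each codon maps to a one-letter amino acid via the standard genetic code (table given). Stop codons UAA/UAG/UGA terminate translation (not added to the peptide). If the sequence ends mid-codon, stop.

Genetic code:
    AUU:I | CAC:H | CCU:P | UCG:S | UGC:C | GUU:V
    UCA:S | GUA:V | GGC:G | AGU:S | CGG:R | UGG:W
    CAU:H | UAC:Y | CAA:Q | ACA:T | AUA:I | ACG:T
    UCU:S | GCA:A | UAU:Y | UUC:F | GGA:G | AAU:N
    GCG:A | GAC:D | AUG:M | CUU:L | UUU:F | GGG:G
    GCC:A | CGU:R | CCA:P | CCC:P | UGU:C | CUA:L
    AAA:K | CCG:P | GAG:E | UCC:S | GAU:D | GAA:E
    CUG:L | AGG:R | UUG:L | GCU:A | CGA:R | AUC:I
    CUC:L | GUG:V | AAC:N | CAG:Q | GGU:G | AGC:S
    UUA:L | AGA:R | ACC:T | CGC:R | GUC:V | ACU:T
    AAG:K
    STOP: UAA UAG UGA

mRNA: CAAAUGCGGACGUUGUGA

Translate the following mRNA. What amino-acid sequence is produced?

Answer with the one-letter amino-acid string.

start AUG at pos 3
pos 3: AUG -> M; peptide=M
pos 6: CGG -> R; peptide=MR
pos 9: ACG -> T; peptide=MRT
pos 12: UUG -> L; peptide=MRTL
pos 15: UGA -> STOP

Answer: MRTL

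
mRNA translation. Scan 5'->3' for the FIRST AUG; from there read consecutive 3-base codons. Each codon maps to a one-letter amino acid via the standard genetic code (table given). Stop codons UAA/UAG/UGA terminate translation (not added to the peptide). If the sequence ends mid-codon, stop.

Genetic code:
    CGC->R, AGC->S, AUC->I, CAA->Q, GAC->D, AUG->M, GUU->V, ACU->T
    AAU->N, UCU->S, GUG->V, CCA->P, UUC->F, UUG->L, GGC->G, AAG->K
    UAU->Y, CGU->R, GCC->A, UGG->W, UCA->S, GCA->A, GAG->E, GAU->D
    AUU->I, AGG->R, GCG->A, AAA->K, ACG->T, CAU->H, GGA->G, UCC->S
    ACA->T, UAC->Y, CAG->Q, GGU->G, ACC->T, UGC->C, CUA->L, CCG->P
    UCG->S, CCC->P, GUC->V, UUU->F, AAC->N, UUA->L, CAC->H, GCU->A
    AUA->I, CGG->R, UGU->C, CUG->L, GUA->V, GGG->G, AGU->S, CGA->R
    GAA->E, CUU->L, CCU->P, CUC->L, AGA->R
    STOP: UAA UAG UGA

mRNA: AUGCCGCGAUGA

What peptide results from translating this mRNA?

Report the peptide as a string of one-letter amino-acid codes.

start AUG at pos 0
pos 0: AUG -> M; peptide=M
pos 3: CCG -> P; peptide=MP
pos 6: CGA -> R; peptide=MPR
pos 9: UGA -> STOP

Answer: MPR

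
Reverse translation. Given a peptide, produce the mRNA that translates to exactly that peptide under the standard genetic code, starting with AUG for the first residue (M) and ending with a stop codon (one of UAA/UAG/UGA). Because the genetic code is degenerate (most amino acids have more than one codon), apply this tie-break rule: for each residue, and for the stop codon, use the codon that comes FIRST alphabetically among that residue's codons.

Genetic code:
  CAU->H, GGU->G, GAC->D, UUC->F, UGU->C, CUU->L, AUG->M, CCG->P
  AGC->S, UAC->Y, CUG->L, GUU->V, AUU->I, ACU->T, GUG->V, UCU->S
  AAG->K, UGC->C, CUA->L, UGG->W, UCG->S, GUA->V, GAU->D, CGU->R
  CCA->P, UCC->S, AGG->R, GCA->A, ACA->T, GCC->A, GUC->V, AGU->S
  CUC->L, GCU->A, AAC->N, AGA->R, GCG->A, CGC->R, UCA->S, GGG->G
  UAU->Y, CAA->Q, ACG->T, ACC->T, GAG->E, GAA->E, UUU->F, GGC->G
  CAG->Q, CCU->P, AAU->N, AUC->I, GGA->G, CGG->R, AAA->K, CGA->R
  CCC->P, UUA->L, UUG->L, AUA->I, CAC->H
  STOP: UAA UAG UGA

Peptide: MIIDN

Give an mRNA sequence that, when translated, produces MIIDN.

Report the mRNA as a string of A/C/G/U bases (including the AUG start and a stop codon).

residue 1: M -> AUG (start codon)
residue 2: I codons sorted = AUA,AUC,AUU -> pick first = AUA
residue 3: I codons sorted = AUA,AUC,AUU -> pick first = AUA
residue 4: D codons sorted = GAC,GAU -> pick first = GAC
residue 5: N codons sorted = AAC,AAU -> pick first = AAC
terminator: stop codons sorted = UAA,UAG,UGA -> pick first = UAA

Answer: mRNA: AUGAUAAUAGACAACUAA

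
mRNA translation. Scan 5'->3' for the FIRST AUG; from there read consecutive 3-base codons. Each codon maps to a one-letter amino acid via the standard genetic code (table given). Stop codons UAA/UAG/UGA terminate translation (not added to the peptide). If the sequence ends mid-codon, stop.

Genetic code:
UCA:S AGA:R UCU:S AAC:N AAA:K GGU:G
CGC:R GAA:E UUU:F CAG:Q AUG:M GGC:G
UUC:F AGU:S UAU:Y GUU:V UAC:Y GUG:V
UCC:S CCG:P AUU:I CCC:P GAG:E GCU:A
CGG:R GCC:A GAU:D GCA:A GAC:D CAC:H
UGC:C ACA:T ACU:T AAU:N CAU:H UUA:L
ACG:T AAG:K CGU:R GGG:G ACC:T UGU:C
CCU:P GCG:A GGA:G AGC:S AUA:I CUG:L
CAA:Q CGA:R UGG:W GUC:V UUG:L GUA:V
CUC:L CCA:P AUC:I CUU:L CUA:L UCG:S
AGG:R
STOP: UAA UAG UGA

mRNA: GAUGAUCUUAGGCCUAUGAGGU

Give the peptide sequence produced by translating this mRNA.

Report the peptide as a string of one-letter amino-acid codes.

Answer: MILGL

Derivation:
start AUG at pos 1
pos 1: AUG -> M; peptide=M
pos 4: AUC -> I; peptide=MI
pos 7: UUA -> L; peptide=MIL
pos 10: GGC -> G; peptide=MILG
pos 13: CUA -> L; peptide=MILGL
pos 16: UGA -> STOP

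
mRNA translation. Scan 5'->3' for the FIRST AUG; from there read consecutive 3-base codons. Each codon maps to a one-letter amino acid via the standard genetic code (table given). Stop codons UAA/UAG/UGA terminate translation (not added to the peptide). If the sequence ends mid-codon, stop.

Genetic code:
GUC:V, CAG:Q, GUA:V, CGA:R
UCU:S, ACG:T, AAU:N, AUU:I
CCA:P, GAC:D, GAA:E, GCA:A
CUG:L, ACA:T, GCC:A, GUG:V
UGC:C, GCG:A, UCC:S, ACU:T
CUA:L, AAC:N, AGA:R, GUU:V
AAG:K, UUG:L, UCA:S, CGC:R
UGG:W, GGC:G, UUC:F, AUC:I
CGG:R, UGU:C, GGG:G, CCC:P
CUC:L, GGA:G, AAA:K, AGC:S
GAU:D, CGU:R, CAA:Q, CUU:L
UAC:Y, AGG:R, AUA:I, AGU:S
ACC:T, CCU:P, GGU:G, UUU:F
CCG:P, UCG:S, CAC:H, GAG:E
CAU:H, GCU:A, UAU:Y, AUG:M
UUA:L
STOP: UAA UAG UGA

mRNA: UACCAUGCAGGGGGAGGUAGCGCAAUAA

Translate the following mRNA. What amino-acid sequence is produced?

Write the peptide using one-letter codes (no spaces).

start AUG at pos 4
pos 4: AUG -> M; peptide=M
pos 7: CAG -> Q; peptide=MQ
pos 10: GGG -> G; peptide=MQG
pos 13: GAG -> E; peptide=MQGE
pos 16: GUA -> V; peptide=MQGEV
pos 19: GCG -> A; peptide=MQGEVA
pos 22: CAA -> Q; peptide=MQGEVAQ
pos 25: UAA -> STOP

Answer: MQGEVAQ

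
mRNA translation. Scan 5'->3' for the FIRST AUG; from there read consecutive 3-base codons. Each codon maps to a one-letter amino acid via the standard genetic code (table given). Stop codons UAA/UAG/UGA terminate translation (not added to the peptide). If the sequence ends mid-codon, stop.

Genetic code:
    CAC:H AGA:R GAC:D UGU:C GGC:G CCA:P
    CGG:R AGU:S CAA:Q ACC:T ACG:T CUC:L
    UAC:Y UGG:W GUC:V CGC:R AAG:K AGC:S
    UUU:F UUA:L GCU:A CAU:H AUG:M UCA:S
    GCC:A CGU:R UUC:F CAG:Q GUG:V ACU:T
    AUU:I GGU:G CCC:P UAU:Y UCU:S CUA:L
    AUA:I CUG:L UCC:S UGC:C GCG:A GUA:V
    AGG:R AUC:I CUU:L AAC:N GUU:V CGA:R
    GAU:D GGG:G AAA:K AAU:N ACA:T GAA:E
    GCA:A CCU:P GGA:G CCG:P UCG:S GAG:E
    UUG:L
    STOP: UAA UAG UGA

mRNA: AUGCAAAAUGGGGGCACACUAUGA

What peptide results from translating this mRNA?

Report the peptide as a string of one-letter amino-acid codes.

Answer: MQNGGTL

Derivation:
start AUG at pos 0
pos 0: AUG -> M; peptide=M
pos 3: CAA -> Q; peptide=MQ
pos 6: AAU -> N; peptide=MQN
pos 9: GGG -> G; peptide=MQNG
pos 12: GGC -> G; peptide=MQNGG
pos 15: ACA -> T; peptide=MQNGGT
pos 18: CUA -> L; peptide=MQNGGTL
pos 21: UGA -> STOP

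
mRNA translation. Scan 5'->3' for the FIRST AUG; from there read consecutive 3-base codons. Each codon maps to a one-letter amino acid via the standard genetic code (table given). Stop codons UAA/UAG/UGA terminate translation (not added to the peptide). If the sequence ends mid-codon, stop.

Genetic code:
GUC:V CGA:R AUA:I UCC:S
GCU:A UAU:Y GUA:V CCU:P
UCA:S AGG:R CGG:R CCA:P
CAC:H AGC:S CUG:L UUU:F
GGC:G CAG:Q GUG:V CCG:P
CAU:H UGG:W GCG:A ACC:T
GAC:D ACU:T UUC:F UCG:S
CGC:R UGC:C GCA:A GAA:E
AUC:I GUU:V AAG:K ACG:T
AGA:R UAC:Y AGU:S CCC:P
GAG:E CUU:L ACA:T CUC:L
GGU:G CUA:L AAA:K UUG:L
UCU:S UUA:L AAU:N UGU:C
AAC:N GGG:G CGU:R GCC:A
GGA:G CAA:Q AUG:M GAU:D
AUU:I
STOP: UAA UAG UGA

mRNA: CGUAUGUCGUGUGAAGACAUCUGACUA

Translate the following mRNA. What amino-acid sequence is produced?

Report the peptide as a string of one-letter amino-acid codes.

Answer: MSCEDI

Derivation:
start AUG at pos 3
pos 3: AUG -> M; peptide=M
pos 6: UCG -> S; peptide=MS
pos 9: UGU -> C; peptide=MSC
pos 12: GAA -> E; peptide=MSCE
pos 15: GAC -> D; peptide=MSCED
pos 18: AUC -> I; peptide=MSCEDI
pos 21: UGA -> STOP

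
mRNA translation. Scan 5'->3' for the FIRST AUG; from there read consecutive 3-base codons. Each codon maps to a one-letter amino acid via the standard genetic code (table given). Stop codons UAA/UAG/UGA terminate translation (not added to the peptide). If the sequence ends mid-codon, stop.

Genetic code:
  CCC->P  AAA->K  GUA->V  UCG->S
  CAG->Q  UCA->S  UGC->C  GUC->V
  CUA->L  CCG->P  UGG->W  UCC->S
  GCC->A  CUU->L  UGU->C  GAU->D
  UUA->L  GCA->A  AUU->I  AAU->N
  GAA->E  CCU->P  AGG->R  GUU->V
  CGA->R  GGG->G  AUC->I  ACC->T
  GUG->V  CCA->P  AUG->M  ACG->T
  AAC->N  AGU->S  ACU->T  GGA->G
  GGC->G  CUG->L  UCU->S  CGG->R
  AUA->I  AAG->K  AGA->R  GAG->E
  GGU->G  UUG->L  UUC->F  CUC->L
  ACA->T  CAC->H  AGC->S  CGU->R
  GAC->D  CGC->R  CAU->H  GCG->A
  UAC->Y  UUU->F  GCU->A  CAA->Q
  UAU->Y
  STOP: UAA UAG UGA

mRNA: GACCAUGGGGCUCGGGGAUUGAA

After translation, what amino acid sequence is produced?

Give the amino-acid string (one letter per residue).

start AUG at pos 4
pos 4: AUG -> M; peptide=M
pos 7: GGG -> G; peptide=MG
pos 10: CUC -> L; peptide=MGL
pos 13: GGG -> G; peptide=MGLG
pos 16: GAU -> D; peptide=MGLGD
pos 19: UGA -> STOP

Answer: MGLGD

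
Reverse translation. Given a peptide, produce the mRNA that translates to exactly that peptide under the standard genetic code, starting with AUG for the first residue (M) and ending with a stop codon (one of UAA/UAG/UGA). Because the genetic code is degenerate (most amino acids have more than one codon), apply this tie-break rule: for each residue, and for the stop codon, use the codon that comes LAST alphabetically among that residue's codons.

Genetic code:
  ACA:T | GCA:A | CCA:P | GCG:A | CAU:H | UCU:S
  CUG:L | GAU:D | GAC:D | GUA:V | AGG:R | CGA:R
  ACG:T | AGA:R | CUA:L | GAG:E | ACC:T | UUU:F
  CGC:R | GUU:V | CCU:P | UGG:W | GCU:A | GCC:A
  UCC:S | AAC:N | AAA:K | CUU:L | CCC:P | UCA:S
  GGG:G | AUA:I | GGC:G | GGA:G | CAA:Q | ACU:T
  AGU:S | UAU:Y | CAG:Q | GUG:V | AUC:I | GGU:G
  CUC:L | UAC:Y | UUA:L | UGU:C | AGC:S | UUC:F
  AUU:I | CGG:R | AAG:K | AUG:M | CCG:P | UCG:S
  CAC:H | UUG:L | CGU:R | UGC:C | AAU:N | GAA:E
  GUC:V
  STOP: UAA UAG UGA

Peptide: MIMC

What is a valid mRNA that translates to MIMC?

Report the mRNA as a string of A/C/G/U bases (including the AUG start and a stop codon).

residue 1: M -> AUG (start codon)
residue 2: I codons sorted = AUA,AUC,AUU -> pick last = AUU
residue 3: M -> AUG (only codon)
residue 4: C codons sorted = UGC,UGU -> pick last = UGU
terminator: stop codons sorted = UAA,UAG,UGA -> pick last = UGA

Answer: mRNA: AUGAUUAUGUGUUGA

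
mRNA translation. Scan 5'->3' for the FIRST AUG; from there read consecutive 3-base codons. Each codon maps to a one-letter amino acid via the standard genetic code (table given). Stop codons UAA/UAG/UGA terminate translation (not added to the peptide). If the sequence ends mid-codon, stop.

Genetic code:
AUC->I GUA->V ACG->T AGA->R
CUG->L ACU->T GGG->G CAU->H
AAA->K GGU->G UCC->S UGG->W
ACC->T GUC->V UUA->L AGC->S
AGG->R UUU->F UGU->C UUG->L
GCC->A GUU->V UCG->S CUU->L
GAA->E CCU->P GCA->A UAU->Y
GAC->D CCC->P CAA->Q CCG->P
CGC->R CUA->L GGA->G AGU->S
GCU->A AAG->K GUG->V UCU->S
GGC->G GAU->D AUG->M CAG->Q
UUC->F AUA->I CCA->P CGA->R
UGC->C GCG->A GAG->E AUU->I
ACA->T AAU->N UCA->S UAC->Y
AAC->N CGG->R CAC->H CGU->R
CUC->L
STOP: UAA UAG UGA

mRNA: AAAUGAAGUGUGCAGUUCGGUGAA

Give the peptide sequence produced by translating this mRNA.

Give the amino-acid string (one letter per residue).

Answer: MKCAVR

Derivation:
start AUG at pos 2
pos 2: AUG -> M; peptide=M
pos 5: AAG -> K; peptide=MK
pos 8: UGU -> C; peptide=MKC
pos 11: GCA -> A; peptide=MKCA
pos 14: GUU -> V; peptide=MKCAV
pos 17: CGG -> R; peptide=MKCAVR
pos 20: UGA -> STOP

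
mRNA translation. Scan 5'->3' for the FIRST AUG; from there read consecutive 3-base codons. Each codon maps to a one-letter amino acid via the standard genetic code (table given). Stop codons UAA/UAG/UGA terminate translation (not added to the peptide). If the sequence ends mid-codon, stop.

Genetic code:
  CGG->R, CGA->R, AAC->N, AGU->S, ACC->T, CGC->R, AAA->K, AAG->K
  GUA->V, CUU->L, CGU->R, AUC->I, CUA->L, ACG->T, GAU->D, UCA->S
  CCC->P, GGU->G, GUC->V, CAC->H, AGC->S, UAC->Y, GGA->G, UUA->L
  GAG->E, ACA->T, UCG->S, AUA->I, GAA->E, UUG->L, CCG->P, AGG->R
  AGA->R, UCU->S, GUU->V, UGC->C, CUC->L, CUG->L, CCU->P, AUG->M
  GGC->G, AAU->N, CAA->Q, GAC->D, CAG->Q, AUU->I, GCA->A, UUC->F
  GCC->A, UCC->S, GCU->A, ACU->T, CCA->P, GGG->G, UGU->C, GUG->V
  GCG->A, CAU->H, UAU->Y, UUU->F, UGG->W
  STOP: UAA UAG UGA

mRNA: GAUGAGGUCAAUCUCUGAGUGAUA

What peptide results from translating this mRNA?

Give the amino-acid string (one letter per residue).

Answer: MRSISE

Derivation:
start AUG at pos 1
pos 1: AUG -> M; peptide=M
pos 4: AGG -> R; peptide=MR
pos 7: UCA -> S; peptide=MRS
pos 10: AUC -> I; peptide=MRSI
pos 13: UCU -> S; peptide=MRSIS
pos 16: GAG -> E; peptide=MRSISE
pos 19: UGA -> STOP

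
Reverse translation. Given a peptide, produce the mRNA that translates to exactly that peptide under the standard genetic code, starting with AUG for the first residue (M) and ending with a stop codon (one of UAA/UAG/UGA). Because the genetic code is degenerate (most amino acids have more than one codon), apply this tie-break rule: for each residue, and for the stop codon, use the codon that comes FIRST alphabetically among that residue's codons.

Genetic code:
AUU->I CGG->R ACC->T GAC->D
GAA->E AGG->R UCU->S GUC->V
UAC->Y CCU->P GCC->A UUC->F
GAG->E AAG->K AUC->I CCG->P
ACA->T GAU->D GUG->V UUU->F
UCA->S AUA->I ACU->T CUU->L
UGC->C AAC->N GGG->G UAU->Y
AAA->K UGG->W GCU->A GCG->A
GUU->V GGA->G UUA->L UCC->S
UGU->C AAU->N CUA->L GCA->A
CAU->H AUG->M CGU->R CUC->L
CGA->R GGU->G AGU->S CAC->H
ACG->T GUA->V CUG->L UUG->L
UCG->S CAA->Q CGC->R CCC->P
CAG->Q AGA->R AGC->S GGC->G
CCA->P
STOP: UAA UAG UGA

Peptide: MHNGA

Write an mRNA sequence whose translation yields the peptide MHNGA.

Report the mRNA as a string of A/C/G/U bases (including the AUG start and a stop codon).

Answer: mRNA: AUGCACAACGGAGCAUAA

Derivation:
residue 1: M -> AUG (start codon)
residue 2: H codons sorted = CAC,CAU -> pick first = CAC
residue 3: N codons sorted = AAC,AAU -> pick first = AAC
residue 4: G codons sorted = GGA,GGC,GGG,GGU -> pick first = GGA
residue 5: A codons sorted = GCA,GCC,GCG,GCU -> pick first = GCA
terminator: stop codons sorted = UAA,UAG,UGA -> pick first = UAA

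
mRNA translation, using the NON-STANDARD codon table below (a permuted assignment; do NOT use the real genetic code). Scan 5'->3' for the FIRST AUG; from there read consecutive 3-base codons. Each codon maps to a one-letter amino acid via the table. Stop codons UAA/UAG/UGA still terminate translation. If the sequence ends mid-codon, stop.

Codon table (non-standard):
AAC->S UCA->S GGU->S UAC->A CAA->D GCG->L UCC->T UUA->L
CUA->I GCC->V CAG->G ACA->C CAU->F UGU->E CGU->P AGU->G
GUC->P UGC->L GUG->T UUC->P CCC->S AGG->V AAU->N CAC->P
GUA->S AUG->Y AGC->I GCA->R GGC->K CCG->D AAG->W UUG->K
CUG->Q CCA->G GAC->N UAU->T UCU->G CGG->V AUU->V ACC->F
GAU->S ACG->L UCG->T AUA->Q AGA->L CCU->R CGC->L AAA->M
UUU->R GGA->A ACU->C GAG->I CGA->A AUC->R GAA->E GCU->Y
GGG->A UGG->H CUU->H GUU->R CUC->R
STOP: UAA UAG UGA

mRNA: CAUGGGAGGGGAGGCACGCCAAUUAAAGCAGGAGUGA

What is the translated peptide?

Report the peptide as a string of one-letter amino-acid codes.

Answer: YAAIRLDLWGI

Derivation:
start AUG at pos 1
pos 1: AUG -> Y; peptide=Y
pos 4: GGA -> A; peptide=YA
pos 7: GGG -> A; peptide=YAA
pos 10: GAG -> I; peptide=YAAI
pos 13: GCA -> R; peptide=YAAIR
pos 16: CGC -> L; peptide=YAAIRL
pos 19: CAA -> D; peptide=YAAIRLD
pos 22: UUA -> L; peptide=YAAIRLDL
pos 25: AAG -> W; peptide=YAAIRLDLW
pos 28: CAG -> G; peptide=YAAIRLDLWG
pos 31: GAG -> I; peptide=YAAIRLDLWGI
pos 34: UGA -> STOP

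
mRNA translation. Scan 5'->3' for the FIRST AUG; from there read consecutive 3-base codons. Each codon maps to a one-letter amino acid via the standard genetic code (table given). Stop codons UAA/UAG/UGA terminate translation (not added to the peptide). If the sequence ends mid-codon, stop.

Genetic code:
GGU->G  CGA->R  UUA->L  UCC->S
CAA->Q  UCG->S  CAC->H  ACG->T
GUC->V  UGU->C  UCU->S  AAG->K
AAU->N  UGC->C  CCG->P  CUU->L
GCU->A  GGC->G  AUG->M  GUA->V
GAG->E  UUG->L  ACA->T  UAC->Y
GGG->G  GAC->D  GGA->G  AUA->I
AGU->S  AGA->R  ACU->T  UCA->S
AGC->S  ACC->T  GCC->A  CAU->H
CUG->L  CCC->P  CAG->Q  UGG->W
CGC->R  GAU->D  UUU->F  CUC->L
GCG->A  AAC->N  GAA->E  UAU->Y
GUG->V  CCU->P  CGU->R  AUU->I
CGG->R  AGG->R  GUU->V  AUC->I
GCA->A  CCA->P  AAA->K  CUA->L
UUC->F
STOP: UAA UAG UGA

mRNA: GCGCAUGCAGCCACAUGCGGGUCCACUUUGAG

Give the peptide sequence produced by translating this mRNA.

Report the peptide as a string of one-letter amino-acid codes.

start AUG at pos 4
pos 4: AUG -> M; peptide=M
pos 7: CAG -> Q; peptide=MQ
pos 10: CCA -> P; peptide=MQP
pos 13: CAU -> H; peptide=MQPH
pos 16: GCG -> A; peptide=MQPHA
pos 19: GGU -> G; peptide=MQPHAG
pos 22: CCA -> P; peptide=MQPHAGP
pos 25: CUU -> L; peptide=MQPHAGPL
pos 28: UGA -> STOP

Answer: MQPHAGPL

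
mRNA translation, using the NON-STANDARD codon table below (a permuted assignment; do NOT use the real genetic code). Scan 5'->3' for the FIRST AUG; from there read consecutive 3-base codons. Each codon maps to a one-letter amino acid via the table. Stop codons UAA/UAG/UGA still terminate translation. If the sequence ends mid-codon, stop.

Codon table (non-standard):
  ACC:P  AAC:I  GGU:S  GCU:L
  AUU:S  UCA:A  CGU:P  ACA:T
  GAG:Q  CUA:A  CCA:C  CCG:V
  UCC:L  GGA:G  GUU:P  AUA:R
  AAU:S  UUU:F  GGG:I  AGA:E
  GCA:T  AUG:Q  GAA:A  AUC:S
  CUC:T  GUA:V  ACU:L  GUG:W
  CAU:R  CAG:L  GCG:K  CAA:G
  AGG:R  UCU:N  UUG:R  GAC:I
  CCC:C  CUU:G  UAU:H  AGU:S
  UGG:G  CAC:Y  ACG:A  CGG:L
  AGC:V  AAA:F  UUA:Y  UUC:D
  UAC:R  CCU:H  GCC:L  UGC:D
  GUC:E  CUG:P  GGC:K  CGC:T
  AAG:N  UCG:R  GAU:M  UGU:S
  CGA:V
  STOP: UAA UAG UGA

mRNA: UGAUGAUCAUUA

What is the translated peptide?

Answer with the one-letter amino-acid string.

start AUG at pos 2
pos 2: AUG -> Q; peptide=Q
pos 5: AUC -> S; peptide=QS
pos 8: AUU -> S; peptide=QSS
pos 11: only 1 nt remain (<3), stop (end of mRNA)

Answer: QSS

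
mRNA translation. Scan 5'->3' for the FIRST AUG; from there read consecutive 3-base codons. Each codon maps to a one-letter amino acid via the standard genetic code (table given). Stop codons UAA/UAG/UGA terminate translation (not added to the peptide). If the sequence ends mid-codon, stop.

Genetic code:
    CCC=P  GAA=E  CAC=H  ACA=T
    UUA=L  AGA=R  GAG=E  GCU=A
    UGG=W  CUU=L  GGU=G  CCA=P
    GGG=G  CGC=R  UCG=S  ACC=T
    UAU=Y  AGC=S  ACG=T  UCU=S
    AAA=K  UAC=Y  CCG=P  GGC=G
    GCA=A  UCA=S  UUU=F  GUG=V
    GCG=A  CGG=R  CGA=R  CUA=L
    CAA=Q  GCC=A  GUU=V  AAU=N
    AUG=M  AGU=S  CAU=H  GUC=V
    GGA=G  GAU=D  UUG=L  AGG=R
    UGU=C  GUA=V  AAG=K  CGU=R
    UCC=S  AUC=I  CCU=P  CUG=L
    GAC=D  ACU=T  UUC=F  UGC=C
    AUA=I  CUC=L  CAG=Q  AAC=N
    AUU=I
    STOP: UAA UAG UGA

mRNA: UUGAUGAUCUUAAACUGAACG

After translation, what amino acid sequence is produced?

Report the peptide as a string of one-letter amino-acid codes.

Answer: MILN

Derivation:
start AUG at pos 3
pos 3: AUG -> M; peptide=M
pos 6: AUC -> I; peptide=MI
pos 9: UUA -> L; peptide=MIL
pos 12: AAC -> N; peptide=MILN
pos 15: UGA -> STOP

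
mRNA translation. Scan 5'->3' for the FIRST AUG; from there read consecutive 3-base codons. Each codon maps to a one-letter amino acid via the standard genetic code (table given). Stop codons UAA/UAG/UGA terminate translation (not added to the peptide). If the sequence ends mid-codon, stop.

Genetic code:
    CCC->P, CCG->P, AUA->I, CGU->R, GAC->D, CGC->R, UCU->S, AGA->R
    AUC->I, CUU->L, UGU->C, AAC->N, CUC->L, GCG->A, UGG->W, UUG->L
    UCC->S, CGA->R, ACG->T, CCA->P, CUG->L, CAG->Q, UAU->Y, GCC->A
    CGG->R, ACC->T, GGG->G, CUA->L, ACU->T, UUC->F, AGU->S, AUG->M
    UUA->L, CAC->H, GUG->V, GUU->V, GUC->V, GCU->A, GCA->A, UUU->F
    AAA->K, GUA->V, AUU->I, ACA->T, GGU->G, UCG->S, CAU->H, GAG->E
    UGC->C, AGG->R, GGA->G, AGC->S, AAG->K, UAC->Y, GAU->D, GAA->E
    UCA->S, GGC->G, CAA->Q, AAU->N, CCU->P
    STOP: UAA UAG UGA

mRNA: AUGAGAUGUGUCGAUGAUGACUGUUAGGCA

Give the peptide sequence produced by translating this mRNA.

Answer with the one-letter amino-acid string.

start AUG at pos 0
pos 0: AUG -> M; peptide=M
pos 3: AGA -> R; peptide=MR
pos 6: UGU -> C; peptide=MRC
pos 9: GUC -> V; peptide=MRCV
pos 12: GAU -> D; peptide=MRCVD
pos 15: GAU -> D; peptide=MRCVDD
pos 18: GAC -> D; peptide=MRCVDDD
pos 21: UGU -> C; peptide=MRCVDDDC
pos 24: UAG -> STOP

Answer: MRCVDDDC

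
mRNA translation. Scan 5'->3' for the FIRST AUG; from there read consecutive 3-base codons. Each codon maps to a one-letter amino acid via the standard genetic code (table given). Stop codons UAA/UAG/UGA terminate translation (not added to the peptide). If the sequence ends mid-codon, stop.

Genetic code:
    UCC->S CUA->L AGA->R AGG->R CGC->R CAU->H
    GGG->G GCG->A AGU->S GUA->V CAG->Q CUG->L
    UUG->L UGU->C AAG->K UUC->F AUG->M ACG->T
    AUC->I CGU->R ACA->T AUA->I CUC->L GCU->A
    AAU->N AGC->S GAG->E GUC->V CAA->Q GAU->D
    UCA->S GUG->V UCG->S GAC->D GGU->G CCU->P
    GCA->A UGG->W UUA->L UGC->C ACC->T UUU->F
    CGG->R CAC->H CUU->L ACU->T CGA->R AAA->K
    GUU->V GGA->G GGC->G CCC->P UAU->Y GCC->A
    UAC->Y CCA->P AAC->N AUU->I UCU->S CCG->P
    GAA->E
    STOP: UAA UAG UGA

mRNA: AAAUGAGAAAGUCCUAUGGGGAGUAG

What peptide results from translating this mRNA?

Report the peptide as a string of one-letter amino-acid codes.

start AUG at pos 2
pos 2: AUG -> M; peptide=M
pos 5: AGA -> R; peptide=MR
pos 8: AAG -> K; peptide=MRK
pos 11: UCC -> S; peptide=MRKS
pos 14: UAU -> Y; peptide=MRKSY
pos 17: GGG -> G; peptide=MRKSYG
pos 20: GAG -> E; peptide=MRKSYGE
pos 23: UAG -> STOP

Answer: MRKSYGE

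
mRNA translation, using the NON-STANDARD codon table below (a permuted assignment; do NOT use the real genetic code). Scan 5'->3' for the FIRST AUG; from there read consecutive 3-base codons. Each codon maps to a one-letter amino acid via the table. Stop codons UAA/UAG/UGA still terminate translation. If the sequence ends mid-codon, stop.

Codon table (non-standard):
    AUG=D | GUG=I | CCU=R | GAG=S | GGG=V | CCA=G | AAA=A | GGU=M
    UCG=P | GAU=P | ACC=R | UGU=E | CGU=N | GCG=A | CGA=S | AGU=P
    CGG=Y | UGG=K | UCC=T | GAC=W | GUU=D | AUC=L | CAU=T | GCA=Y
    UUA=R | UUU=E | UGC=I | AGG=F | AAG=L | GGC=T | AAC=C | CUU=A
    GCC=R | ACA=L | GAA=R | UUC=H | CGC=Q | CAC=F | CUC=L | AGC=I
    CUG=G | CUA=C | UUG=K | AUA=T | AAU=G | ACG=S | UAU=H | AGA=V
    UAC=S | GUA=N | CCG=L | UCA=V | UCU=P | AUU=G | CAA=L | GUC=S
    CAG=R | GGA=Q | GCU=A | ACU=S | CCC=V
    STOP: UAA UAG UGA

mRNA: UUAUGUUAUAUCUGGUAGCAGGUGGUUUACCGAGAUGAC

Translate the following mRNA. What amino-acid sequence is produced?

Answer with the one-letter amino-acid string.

start AUG at pos 2
pos 2: AUG -> D; peptide=D
pos 5: UUA -> R; peptide=DR
pos 8: UAU -> H; peptide=DRH
pos 11: CUG -> G; peptide=DRHG
pos 14: GUA -> N; peptide=DRHGN
pos 17: GCA -> Y; peptide=DRHGNY
pos 20: GGU -> M; peptide=DRHGNYM
pos 23: GGU -> M; peptide=DRHGNYMM
pos 26: UUA -> R; peptide=DRHGNYMMR
pos 29: CCG -> L; peptide=DRHGNYMMRL
pos 32: AGA -> V; peptide=DRHGNYMMRLV
pos 35: UGA -> STOP

Answer: DRHGNYMMRLV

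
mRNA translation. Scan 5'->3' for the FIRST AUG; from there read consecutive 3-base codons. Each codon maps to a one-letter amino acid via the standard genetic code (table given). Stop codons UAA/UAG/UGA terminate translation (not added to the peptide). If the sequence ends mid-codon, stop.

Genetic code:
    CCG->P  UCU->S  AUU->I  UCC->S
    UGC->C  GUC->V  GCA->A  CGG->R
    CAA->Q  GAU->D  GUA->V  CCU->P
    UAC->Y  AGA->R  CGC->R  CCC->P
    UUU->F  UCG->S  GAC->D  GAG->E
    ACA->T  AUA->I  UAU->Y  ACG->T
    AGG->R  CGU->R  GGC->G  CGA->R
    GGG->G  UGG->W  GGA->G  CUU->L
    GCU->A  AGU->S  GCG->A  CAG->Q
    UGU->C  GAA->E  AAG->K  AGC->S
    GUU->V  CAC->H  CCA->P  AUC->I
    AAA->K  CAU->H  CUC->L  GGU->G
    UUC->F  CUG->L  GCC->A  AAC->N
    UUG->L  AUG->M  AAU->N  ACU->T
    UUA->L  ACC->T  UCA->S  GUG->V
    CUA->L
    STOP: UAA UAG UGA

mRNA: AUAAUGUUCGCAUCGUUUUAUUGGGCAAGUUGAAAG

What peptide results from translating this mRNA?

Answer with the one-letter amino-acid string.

Answer: MFASFYWAS

Derivation:
start AUG at pos 3
pos 3: AUG -> M; peptide=M
pos 6: UUC -> F; peptide=MF
pos 9: GCA -> A; peptide=MFA
pos 12: UCG -> S; peptide=MFAS
pos 15: UUU -> F; peptide=MFASF
pos 18: UAU -> Y; peptide=MFASFY
pos 21: UGG -> W; peptide=MFASFYW
pos 24: GCA -> A; peptide=MFASFYWA
pos 27: AGU -> S; peptide=MFASFYWAS
pos 30: UGA -> STOP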